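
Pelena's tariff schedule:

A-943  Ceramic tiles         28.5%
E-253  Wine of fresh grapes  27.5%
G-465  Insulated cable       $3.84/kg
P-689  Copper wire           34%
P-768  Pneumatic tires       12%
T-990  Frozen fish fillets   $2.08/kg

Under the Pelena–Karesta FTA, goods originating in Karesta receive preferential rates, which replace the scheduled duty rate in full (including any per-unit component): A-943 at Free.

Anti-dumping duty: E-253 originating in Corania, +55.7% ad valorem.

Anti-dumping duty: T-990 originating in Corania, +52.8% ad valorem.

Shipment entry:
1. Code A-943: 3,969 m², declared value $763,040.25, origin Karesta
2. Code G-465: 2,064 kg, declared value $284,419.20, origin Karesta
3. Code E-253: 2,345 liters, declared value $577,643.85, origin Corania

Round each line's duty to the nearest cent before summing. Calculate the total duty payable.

Line 1 (A-943, Karesta, 3,969 m², $763,040.25):
Base rate for A-943 is 28.5%.
Origin Karesta qualifies under the Pelena–Karesta agreement and A-943 is covered: preferential rate Free applies instead.
Duty = $763,040.25 × 0% = $0.00.
Line 2 (G-465, Karesta, 2,064 kg, $284,419.20):
Base rate for G-465 is $3.84/kg.
Origin Karesta is the FTA partner but G-465 is not on the preference list; base rate stands.
Duty = 2,064 × $3.84 = $7,925.76.
Line 3 (E-253, Corania, 2,345 liters, $577,643.85):
Base rate for E-253 is 27.5%.
Additional duty on E-253 from Corania: +55.7%. Applied ad valorem rate: 27.5% + 55.7% = 83.2%.
Duty = $577,643.85 × 83.2% = $480,599.68.
Total = $0.00 + $7,925.76 + $480,599.68 = $488,525.44.

$488,525.44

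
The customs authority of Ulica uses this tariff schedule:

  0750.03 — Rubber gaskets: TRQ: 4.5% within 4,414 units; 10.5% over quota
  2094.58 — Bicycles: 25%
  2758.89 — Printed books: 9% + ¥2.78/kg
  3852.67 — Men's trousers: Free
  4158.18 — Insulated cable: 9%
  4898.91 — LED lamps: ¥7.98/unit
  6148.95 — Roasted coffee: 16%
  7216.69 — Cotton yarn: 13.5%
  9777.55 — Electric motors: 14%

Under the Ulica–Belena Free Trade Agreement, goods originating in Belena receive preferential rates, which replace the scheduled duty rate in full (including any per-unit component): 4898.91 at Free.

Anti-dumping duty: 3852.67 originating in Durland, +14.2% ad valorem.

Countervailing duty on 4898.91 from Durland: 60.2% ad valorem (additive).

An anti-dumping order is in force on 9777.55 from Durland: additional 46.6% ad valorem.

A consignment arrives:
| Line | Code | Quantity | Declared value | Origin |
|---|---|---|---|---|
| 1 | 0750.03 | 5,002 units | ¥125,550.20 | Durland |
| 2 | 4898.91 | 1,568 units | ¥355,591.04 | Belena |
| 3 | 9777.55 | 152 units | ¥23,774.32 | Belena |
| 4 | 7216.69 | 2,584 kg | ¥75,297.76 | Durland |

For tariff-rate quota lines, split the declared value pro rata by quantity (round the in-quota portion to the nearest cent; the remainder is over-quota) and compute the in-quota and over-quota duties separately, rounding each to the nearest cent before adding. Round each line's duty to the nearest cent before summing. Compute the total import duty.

¥20,028.88

Line 1 (0750.03, Durland, 5,002 units, ¥125,550.20):
Code 0750.03 is under a tariff-rate quota (threshold 4,414 units). In-quota: 4,414 units at 4.5%; over-quota: 588 units at 10.5%.
Pro-rata value split: in-quota = ¥125,550.20 × 4,414/5,002 = ¥110,791.40; over-quota = ¥125,550.20 − ¥110,791.40 = ¥14,758.80.
In-quota duty = ¥110,791.40 × 4.5% = ¥4,985.61. Over-quota duty = ¥14,758.80 × 10.5% = ¥1,549.67.
Line duty = ¥4,985.61 + ¥1,549.67 = ¥6,535.28.
Line 2 (4898.91, Belena, 1,568 units, ¥355,591.04):
Base rate for 4898.91 is ¥7.98/unit.
Origin Belena qualifies under the Ulica–Belena agreement and 4898.91 is covered: preferential rate Free applies instead.
The additional-duty order on 4898.91 targets Durland, not Belena; it does not apply.
Duty = ¥355,591.04 × 0% = ¥0.00.
Line 3 (9777.55, Belena, 152 units, ¥23,774.32):
Base rate for 9777.55 is 14%.
Origin Belena is the FTA partner but 9777.55 is not on the preference list; base rate stands.
The additional-duty order on 9777.55 targets Durland, not Belena; it does not apply.
Duty = ¥23,774.32 × 14% = ¥3,328.40.
Line 4 (7216.69, Durland, 2,584 kg, ¥75,297.76):
Base rate for 7216.69 is 13.5%.
Duty = ¥75,297.76 × 13.5% = ¥10,165.20.
Total = ¥6,535.28 + ¥0.00 + ¥3,328.40 + ¥10,165.20 = ¥20,028.88.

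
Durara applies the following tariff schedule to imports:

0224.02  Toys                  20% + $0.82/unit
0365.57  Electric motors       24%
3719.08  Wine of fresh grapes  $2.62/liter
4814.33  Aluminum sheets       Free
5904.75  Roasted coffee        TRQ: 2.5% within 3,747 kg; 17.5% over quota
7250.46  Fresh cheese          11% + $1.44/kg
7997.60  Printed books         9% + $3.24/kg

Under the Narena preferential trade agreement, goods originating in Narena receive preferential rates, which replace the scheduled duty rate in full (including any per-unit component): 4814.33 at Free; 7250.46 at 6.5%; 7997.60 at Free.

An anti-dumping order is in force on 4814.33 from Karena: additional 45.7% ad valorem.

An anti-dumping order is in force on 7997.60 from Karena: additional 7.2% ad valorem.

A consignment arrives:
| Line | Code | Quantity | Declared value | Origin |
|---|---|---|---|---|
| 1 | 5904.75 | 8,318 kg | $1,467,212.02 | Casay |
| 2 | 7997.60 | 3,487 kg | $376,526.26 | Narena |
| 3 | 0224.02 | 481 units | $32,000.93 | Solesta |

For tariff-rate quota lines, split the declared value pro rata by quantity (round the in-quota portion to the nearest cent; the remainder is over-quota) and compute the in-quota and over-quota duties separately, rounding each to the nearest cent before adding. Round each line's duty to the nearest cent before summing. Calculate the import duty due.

Line 1 (5904.75, Casay, 8,318 kg, $1,467,212.02):
Code 5904.75 is under a tariff-rate quota (threshold 3,747 kg). In-quota: 3,747 kg at 2.5%; over-quota: 4,571 kg at 17.5%.
Pro-rata value split: in-quota = $1,467,212.02 × 3,747/8,318 = $660,933.33; over-quota = $1,467,212.02 − $660,933.33 = $806,278.69.
In-quota duty = $660,933.33 × 2.5% = $16,523.33. Over-quota duty = $806,278.69 × 17.5% = $141,098.77.
Line duty = $16,523.33 + $141,098.77 = $157,622.10.
Line 2 (7997.60, Narena, 3,487 kg, $376,526.26):
Base rate for 7997.60 is 9% + $3.24/kg.
Origin Narena qualifies under the Durara–Narena agreement and 7997.60 is covered: preferential rate Free applies instead.
The additional-duty order on 7997.60 targets Karena, not Narena; it does not apply.
Duty = $376,526.26 × 0% = $0.00.
Line 3 (0224.02, Solesta, 481 units, $32,000.93):
Base rate for 0224.02 is 20% + $0.82/unit.
Duty = $32,000.93 × 20% + 481 × $0.82 = $6,794.61.
Total = $157,622.10 + $0.00 + $6,794.61 = $164,416.71.

$164,416.71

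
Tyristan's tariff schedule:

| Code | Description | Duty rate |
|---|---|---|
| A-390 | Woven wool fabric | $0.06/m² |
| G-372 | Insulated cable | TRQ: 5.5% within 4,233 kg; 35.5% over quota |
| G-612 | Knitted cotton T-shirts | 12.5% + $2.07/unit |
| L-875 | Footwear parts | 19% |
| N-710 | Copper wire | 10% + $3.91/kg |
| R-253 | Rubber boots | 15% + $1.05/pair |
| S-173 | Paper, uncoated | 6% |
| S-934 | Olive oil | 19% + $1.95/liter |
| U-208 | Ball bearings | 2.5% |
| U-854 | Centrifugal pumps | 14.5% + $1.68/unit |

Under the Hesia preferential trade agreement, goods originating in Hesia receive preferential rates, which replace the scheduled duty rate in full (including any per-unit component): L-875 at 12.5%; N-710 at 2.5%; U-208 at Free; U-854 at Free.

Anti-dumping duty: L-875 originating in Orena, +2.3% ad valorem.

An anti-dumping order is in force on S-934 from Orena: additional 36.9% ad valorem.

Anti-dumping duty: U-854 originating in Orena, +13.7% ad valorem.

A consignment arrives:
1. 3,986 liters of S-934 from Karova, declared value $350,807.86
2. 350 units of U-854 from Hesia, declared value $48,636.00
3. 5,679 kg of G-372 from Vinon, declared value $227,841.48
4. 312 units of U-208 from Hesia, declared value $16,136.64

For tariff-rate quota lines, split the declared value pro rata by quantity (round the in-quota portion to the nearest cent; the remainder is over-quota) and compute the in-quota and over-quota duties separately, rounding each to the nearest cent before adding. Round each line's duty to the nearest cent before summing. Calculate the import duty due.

Line 1 (S-934, Karova, 3,986 liters, $350,807.86):
Base rate for S-934 is 19% + $1.95/liter.
The additional-duty order on S-934 targets Orena, not Karova; it does not apply.
Duty = $350,807.86 × 19% + 3,986 × $1.95 = $74,426.19.
Line 2 (U-854, Hesia, 350 units, $48,636.00):
Base rate for U-854 is 14.5% + $1.68/unit.
Origin Hesia qualifies under the Tyristan–Hesia agreement and U-854 is covered: preferential rate Free applies instead.
The additional-duty order on U-854 targets Orena, not Hesia; it does not apply.
Duty = $48,636.00 × 0% = $0.00.
Line 3 (G-372, Vinon, 5,679 kg, $227,841.48):
Code G-372 is under a tariff-rate quota (threshold 4,233 kg). In-quota: 4,233 kg at 5.5%; over-quota: 1,446 kg at 35.5%.
Pro-rata value split: in-quota = $227,841.48 × 4,233/5,679 = $169,827.96; over-quota = $227,841.48 − $169,827.96 = $58,013.52.
In-quota duty = $169,827.96 × 5.5% = $9,340.54. Over-quota duty = $58,013.52 × 35.5% = $20,594.80.
Line duty = $9,340.54 + $20,594.80 = $29,935.34.
Line 4 (U-208, Hesia, 312 units, $16,136.64):
Base rate for U-208 is 2.5%.
Origin Hesia qualifies under the Tyristan–Hesia agreement and U-208 is covered: preferential rate Free applies instead.
Duty = $16,136.64 × 0% = $0.00.
Total = $74,426.19 + $0.00 + $29,935.34 + $0.00 = $104,361.53.

$104,361.53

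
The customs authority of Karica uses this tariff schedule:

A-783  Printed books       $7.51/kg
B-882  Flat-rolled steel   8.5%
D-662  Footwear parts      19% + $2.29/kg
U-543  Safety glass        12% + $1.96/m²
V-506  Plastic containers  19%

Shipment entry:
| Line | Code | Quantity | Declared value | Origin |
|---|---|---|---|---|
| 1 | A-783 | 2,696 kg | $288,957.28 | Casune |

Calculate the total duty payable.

Line 1 (A-783, Casune, 2,696 kg, $288,957.28):
Base rate for A-783 is $7.51/kg.
Duty = 2,696 × $7.51 = $20,246.96.

$20,246.96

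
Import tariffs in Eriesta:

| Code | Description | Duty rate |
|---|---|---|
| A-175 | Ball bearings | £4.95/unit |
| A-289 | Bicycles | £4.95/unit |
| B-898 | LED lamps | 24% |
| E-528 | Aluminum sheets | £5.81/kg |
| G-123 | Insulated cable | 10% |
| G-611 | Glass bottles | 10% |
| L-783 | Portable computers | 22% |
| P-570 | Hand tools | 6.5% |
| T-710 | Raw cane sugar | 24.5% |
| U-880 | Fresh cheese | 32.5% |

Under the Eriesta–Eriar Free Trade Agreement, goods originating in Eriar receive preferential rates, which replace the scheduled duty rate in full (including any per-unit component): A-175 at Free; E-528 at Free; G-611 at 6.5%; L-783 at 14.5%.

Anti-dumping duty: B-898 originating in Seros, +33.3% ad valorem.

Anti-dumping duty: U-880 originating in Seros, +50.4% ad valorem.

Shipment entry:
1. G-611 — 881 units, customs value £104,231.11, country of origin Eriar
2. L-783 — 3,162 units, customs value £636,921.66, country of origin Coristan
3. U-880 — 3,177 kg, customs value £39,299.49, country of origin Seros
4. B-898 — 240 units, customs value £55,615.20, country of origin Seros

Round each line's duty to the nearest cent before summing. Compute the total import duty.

Line 1 (G-611, Eriar, 881 units, £104,231.11):
Base rate for G-611 is 10%.
Origin Eriar qualifies under the Eriesta–Eriar agreement and G-611 is covered: preferential rate 6.5% applies instead.
Duty = £104,231.11 × 6.5% = £6,775.02.
Line 2 (L-783, Coristan, 3,162 units, £636,921.66):
Base rate for L-783 is 22%.
L-783 has an FTA preferential rate, but origin Coristan is not Eriar; base rate stands.
Duty = £636,921.66 × 22% = £140,122.77.
Line 3 (U-880, Seros, 3,177 kg, £39,299.49):
Base rate for U-880 is 32.5%.
Additional duty on U-880 from Seros: +50.4%. Applied ad valorem rate: 32.5% + 50.4% = 82.9%.
Duty = £39,299.49 × 82.9% = £32,579.28.
Line 4 (B-898, Seros, 240 units, £55,615.20):
Base rate for B-898 is 24%.
Additional duty on B-898 from Seros: +33.3%. Applied ad valorem rate: 24% + 33.3% = 57.3%.
Duty = £55,615.20 × 57.3% = £31,867.51.
Total = £6,775.02 + £140,122.77 + £32,579.28 + £31,867.51 = £211,344.58.

£211,344.58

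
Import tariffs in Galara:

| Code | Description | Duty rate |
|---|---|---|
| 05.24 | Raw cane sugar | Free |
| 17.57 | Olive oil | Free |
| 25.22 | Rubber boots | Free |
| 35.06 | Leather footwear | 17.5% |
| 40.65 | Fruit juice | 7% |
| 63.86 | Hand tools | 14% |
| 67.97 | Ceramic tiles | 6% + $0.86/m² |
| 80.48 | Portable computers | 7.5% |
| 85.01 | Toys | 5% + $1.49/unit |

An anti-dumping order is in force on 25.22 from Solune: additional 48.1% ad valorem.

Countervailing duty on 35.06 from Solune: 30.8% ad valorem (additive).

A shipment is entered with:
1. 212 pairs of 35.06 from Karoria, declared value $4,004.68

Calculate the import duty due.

Line 1 (35.06, Karoria, 212 pairs, $4,004.68):
Base rate for 35.06 is 17.5%.
The additional-duty order on 35.06 targets Solune, not Karoria; it does not apply.
Duty = $4,004.68 × 17.5% = $700.82.

$700.82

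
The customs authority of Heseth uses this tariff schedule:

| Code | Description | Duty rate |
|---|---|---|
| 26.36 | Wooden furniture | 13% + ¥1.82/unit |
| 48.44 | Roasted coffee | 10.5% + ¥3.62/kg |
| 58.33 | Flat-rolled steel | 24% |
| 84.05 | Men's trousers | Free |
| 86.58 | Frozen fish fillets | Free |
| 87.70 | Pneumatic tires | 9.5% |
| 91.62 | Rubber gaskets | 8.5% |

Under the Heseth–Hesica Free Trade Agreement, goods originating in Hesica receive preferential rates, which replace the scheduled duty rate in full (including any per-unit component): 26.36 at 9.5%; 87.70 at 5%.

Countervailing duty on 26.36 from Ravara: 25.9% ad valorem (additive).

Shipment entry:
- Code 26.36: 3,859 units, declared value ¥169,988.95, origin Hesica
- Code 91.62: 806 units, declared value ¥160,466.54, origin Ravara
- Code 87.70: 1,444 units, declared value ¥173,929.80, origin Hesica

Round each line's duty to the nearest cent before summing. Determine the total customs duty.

¥38,485.10

Line 1 (26.36, Hesica, 3,859 units, ¥169,988.95):
Base rate for 26.36 is 13% + ¥1.82/unit.
Origin Hesica qualifies under the Heseth–Hesica agreement and 26.36 is covered: preferential rate 9.5% applies instead.
The additional-duty order on 26.36 targets Ravara, not Hesica; it does not apply.
Duty = ¥169,988.95 × 9.5% = ¥16,148.95.
Line 2 (91.62, Ravara, 806 units, ¥160,466.54):
Base rate for 91.62 is 8.5%.
Duty = ¥160,466.54 × 8.5% = ¥13,639.66.
Line 3 (87.70, Hesica, 1,444 units, ¥173,929.80):
Base rate for 87.70 is 9.5%.
Origin Hesica qualifies under the Heseth–Hesica agreement and 87.70 is covered: preferential rate 5% applies instead.
Duty = ¥173,929.80 × 5% = ¥8,696.49.
Total = ¥16,148.95 + ¥13,639.66 + ¥8,696.49 = ¥38,485.10.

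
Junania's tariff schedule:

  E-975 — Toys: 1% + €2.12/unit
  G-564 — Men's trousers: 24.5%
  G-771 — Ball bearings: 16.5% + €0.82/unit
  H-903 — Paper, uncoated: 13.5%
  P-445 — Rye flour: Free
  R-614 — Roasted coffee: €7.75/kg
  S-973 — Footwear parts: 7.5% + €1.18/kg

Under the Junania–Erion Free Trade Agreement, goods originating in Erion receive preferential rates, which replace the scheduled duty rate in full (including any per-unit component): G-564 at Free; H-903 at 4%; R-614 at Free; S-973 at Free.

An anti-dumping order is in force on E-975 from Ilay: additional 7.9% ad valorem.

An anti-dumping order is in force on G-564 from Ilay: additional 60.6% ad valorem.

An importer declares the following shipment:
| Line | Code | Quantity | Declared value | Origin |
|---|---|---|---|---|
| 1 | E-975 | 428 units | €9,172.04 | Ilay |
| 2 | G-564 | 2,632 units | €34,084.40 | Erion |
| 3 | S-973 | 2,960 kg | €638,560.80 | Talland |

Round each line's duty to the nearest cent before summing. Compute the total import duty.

Line 1 (E-975, Ilay, 428 units, €9,172.04):
Base rate for E-975 is 1% + €2.12/unit.
Additional duty on E-975 from Ilay: +7.9%. Applied ad valorem rate: 1% + 7.9% = 8.9%.
Duty = €9,172.04 × 8.9% + 428 × €2.12 = €1,723.67.
Line 2 (G-564, Erion, 2,632 units, €34,084.40):
Base rate for G-564 is 24.5%.
Origin Erion qualifies under the Junania–Erion agreement and G-564 is covered: preferential rate Free applies instead.
The additional-duty order on G-564 targets Ilay, not Erion; it does not apply.
Duty = €34,084.40 × 0% = €0.00.
Line 3 (S-973, Talland, 2,960 kg, €638,560.80):
Base rate for S-973 is 7.5% + €1.18/kg.
S-973 has an FTA preferential rate, but origin Talland is not Erion; base rate stands.
Duty = €638,560.80 × 7.5% + 2,960 × €1.18 = €51,384.86.
Total = €1,723.67 + €0.00 + €51,384.86 = €53,108.53.

€53,108.53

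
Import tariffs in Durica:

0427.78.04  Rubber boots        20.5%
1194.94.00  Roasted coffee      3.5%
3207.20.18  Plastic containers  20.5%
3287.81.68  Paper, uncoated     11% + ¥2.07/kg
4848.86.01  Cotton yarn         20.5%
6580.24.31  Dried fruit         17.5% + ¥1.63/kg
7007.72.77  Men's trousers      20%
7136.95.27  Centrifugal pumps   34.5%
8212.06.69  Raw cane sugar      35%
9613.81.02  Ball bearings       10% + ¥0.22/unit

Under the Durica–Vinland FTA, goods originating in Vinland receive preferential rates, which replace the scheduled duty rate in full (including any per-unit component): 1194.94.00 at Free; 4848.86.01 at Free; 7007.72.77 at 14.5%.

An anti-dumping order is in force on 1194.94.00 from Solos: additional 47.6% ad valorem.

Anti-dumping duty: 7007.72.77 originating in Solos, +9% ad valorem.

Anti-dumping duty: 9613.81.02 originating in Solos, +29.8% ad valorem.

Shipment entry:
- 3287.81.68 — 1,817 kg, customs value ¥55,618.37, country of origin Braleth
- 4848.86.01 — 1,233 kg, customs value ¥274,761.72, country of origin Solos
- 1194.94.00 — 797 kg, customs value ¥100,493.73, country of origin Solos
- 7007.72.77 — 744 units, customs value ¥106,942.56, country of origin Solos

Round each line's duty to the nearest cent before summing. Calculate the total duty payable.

¥148,571.00

Line 1 (3287.81.68, Braleth, 1,817 kg, ¥55,618.37):
Base rate for 3287.81.68 is 11% + ¥2.07/kg.
Duty = ¥55,618.37 × 11% + 1,817 × ¥2.07 = ¥9,879.21.
Line 2 (4848.86.01, Solos, 1,233 kg, ¥274,761.72):
Base rate for 4848.86.01 is 20.5%.
4848.86.01 has an FTA preferential rate, but origin Solos is not Vinland; base rate stands.
Duty = ¥274,761.72 × 20.5% = ¥56,326.15.
Line 3 (1194.94.00, Solos, 797 kg, ¥100,493.73):
Base rate for 1194.94.00 is 3.5%.
1194.94.00 has an FTA preferential rate, but origin Solos is not Vinland; base rate stands.
Additional duty on 1194.94.00 from Solos: +47.6%. Applied ad valorem rate: 3.5% + 47.6% = 51.1%.
Duty = ¥100,493.73 × 51.1% = ¥51,352.30.
Line 4 (7007.72.77, Solos, 744 units, ¥106,942.56):
Base rate for 7007.72.77 is 20%.
7007.72.77 has an FTA preferential rate, but origin Solos is not Vinland; base rate stands.
Additional duty on 7007.72.77 from Solos: +9%. Applied ad valorem rate: 20% + 9% = 29%.
Duty = ¥106,942.56 × 29% = ¥31,013.34.
Total = ¥9,879.21 + ¥56,326.15 + ¥51,352.30 + ¥31,013.34 = ¥148,571.00.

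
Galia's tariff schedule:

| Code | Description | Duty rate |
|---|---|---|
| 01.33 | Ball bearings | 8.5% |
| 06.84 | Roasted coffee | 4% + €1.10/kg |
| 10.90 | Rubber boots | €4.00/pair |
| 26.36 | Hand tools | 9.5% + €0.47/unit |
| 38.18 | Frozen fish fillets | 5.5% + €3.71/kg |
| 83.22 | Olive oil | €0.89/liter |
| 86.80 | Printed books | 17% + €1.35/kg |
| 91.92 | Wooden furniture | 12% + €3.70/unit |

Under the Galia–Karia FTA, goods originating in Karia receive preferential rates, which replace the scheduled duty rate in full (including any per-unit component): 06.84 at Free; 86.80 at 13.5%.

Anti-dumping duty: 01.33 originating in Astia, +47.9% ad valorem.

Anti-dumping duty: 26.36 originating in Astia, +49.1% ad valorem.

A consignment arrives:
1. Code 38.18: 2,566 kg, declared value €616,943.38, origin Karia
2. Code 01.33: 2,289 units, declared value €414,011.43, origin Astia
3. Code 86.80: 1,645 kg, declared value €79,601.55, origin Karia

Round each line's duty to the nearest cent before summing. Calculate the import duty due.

Line 1 (38.18, Karia, 2,566 kg, €616,943.38):
Base rate for 38.18 is 5.5% + €3.71/kg.
Origin Karia is the FTA partner but 38.18 is not on the preference list; base rate stands.
Duty = €616,943.38 × 5.5% + 2,566 × €3.71 = €43,451.75.
Line 2 (01.33, Astia, 2,289 units, €414,011.43):
Base rate for 01.33 is 8.5%.
Additional duty on 01.33 from Astia: +47.9%. Applied ad valorem rate: 8.5% + 47.9% = 56.4%.
Duty = €414,011.43 × 56.4% = €233,502.45.
Line 3 (86.80, Karia, 1,645 kg, €79,601.55):
Base rate for 86.80 is 17% + €1.35/kg.
Origin Karia qualifies under the Galia–Karia agreement and 86.80 is covered: preferential rate 13.5% applies instead.
Duty = €79,601.55 × 13.5% = €10,746.21.
Total = €43,451.75 + €233,502.45 + €10,746.21 = €287,700.41.

€287,700.41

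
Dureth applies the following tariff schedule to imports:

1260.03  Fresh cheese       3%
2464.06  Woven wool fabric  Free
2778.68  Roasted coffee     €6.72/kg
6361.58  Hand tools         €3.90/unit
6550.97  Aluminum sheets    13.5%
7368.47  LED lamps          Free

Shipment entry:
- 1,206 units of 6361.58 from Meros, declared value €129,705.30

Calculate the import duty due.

Line 1 (6361.58, Meros, 1,206 units, €129,705.30):
Base rate for 6361.58 is €3.90/unit.
Duty = 1,206 × €3.90 = €4,703.40.

€4,703.40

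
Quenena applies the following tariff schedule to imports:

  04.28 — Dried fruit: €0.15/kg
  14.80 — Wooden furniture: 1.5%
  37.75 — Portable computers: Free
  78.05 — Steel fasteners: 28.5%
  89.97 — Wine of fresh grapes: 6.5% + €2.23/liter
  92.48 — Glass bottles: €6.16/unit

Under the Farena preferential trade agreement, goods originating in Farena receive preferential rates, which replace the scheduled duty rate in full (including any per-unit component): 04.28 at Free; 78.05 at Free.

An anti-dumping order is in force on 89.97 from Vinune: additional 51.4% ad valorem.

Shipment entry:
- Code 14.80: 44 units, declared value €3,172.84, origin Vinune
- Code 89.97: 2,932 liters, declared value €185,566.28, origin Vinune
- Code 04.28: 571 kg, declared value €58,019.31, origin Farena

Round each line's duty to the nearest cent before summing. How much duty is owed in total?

€114,028.83

Line 1 (14.80, Vinune, 44 units, €3,172.84):
Base rate for 14.80 is 1.5%.
Duty = €3,172.84 × 1.5% = €47.59.
Line 2 (89.97, Vinune, 2,932 liters, €185,566.28):
Base rate for 89.97 is 6.5% + €2.23/liter.
Additional duty on 89.97 from Vinune: +51.4%. Applied ad valorem rate: 6.5% + 51.4% = 57.9%.
Duty = €185,566.28 × 57.9% + 2,932 × €2.23 = €113,981.24.
Line 3 (04.28, Farena, 571 kg, €58,019.31):
Base rate for 04.28 is €0.15/kg.
Origin Farena qualifies under the Quenena–Farena agreement and 04.28 is covered: preferential rate Free applies instead.
Duty = €58,019.31 × 0% = €0.00.
Total = €47.59 + €113,981.24 + €0.00 = €114,028.83.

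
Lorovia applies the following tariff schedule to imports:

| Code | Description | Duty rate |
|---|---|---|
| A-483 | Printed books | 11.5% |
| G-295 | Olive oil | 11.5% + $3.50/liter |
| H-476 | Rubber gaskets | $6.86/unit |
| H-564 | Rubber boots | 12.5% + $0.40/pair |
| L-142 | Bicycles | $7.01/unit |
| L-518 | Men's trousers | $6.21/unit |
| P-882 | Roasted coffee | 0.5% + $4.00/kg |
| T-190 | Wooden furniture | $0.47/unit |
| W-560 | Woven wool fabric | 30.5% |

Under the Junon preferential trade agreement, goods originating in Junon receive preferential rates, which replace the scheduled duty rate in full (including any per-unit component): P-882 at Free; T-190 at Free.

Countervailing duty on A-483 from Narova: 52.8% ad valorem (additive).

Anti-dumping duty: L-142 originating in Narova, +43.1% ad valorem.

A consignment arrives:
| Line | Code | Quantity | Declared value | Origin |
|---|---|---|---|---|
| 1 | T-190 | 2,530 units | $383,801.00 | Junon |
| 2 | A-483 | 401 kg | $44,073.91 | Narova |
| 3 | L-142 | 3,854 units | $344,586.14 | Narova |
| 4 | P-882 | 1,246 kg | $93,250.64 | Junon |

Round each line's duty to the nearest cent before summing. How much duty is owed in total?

Line 1 (T-190, Junon, 2,530 units, $383,801.00):
Base rate for T-190 is $0.47/unit.
Origin Junon qualifies under the Lorovia–Junon agreement and T-190 is covered: preferential rate Free applies instead.
Duty = $383,801.00 × 0% = $0.00.
Line 2 (A-483, Narova, 401 kg, $44,073.91):
Base rate for A-483 is 11.5%.
Additional duty on A-483 from Narova: +52.8%. Applied ad valorem rate: 11.5% + 52.8% = 64.3%.
Duty = $44,073.91 × 64.3% = $28,339.52.
Line 3 (L-142, Narova, 3,854 units, $344,586.14):
Base rate for L-142 is $7.01/unit.
Additional duty on L-142 from Narova: +43.1% ad valorem. Applied ad valorem rate = 43.1%.
Duty = $344,586.14 × 43.1% + 3,854 × $7.01 = $175,533.17.
Line 4 (P-882, Junon, 1,246 kg, $93,250.64):
Base rate for P-882 is 0.5% + $4.00/kg.
Origin Junon qualifies under the Lorovia–Junon agreement and P-882 is covered: preferential rate Free applies instead.
Duty = $93,250.64 × 0% = $0.00.
Total = $0.00 + $28,339.52 + $175,533.17 + $0.00 = $203,872.69.

$203,872.69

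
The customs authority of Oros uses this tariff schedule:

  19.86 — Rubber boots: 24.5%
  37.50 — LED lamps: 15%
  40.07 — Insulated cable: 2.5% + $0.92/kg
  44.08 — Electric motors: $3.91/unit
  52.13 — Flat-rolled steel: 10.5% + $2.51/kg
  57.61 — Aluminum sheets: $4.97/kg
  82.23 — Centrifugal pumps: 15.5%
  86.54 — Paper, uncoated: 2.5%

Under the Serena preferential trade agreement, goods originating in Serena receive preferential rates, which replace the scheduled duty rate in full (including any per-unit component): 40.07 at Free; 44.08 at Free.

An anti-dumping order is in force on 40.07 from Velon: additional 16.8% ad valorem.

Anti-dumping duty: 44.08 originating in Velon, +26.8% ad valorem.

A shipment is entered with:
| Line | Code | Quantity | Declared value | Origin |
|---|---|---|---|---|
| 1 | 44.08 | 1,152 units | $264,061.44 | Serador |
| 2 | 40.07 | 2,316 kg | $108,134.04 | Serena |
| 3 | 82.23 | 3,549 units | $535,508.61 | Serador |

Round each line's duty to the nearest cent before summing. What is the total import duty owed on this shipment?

Line 1 (44.08, Serador, 1,152 units, $264,061.44):
Base rate for 44.08 is $3.91/unit.
44.08 has an FTA preferential rate, but origin Serador is not Serena; base rate stands.
The additional-duty order on 44.08 targets Velon, not Serador; it does not apply.
Duty = 1,152 × $3.91 = $4,504.32.
Line 2 (40.07, Serena, 2,316 kg, $108,134.04):
Base rate for 40.07 is 2.5% + $0.92/kg.
Origin Serena qualifies under the Oros–Serena agreement and 40.07 is covered: preferential rate Free applies instead.
The additional-duty order on 40.07 targets Velon, not Serena; it does not apply.
Duty = $108,134.04 × 0% = $0.00.
Line 3 (82.23, Serador, 3,549 units, $535,508.61):
Base rate for 82.23 is 15.5%.
Duty = $535,508.61 × 15.5% = $83,003.83.
Total = $4,504.32 + $0.00 + $83,003.83 = $87,508.15.

$87,508.15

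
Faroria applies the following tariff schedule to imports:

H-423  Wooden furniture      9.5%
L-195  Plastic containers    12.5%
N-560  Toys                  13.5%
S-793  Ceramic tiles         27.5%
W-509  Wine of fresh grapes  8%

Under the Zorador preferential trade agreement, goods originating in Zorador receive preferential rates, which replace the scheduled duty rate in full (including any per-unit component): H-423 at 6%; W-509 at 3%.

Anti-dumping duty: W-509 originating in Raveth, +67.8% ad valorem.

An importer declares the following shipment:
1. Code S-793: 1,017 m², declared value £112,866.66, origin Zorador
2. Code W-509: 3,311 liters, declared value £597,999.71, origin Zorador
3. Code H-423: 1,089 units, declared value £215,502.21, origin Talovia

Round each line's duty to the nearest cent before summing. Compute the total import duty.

Line 1 (S-793, Zorador, 1,017 m², £112,866.66):
Base rate for S-793 is 27.5%.
Origin Zorador is the FTA partner but S-793 is not on the preference list; base rate stands.
Duty = £112,866.66 × 27.5% = £31,038.33.
Line 2 (W-509, Zorador, 3,311 liters, £597,999.71):
Base rate for W-509 is 8%.
Origin Zorador qualifies under the Faroria–Zorador agreement and W-509 is covered: preferential rate 3% applies instead.
The additional-duty order on W-509 targets Raveth, not Zorador; it does not apply.
Duty = £597,999.71 × 3% = £17,939.99.
Line 3 (H-423, Talovia, 1,089 units, £215,502.21):
Base rate for H-423 is 9.5%.
H-423 has an FTA preferential rate, but origin Talovia is not Zorador; base rate stands.
Duty = £215,502.21 × 9.5% = £20,472.71.
Total = £31,038.33 + £17,939.99 + £20,472.71 = £69,451.03.

£69,451.03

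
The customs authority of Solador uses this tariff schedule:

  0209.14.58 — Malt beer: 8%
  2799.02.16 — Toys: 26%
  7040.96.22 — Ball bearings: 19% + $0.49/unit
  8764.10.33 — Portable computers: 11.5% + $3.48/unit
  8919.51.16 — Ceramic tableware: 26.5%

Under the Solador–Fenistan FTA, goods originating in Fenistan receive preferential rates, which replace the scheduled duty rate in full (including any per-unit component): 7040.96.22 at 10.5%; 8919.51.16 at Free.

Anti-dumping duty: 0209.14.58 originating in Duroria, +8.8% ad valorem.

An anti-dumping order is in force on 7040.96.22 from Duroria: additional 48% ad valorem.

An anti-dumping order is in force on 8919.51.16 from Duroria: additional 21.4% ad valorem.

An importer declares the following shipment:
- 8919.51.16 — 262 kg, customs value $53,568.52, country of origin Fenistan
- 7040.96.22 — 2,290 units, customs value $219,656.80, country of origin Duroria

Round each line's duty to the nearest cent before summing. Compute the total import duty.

Line 1 (8919.51.16, Fenistan, 262 kg, $53,568.52):
Base rate for 8919.51.16 is 26.5%.
Origin Fenistan qualifies under the Solador–Fenistan agreement and 8919.51.16 is covered: preferential rate Free applies instead.
The additional-duty order on 8919.51.16 targets Duroria, not Fenistan; it does not apply.
Duty = $53,568.52 × 0% = $0.00.
Line 2 (7040.96.22, Duroria, 2,290 units, $219,656.80):
Base rate for 7040.96.22 is 19% + $0.49/unit.
7040.96.22 has an FTA preferential rate, but origin Duroria is not Fenistan; base rate stands.
Additional duty on 7040.96.22 from Duroria: +48%. Applied ad valorem rate: 19% + 48% = 67%.
Duty = $219,656.80 × 67% + 2,290 × $0.49 = $148,292.16.
Total = $0.00 + $148,292.16 = $148,292.16.

$148,292.16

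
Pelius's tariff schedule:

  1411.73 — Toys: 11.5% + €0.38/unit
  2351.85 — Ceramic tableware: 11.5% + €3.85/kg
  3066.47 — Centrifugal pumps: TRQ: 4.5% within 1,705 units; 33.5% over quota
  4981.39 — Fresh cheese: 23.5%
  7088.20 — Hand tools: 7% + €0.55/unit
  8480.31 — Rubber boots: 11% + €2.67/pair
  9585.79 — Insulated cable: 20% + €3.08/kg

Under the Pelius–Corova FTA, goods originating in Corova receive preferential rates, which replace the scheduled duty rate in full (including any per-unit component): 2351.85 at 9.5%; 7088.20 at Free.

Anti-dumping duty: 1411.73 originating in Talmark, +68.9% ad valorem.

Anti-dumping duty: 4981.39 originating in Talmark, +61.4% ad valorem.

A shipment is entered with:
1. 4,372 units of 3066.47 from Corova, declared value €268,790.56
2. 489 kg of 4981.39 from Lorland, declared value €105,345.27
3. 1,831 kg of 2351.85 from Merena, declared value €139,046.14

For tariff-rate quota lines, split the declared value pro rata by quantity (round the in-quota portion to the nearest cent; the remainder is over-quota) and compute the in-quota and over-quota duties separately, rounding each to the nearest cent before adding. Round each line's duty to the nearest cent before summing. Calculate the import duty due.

€107,441.85

Line 1 (3066.47, Corova, 4,372 units, €268,790.56):
Code 3066.47 is under a tariff-rate quota (threshold 1,705 units). In-quota: 1,705 units at 4.5%; over-quota: 2,667 units at 33.5%.
Pro-rata value split: in-quota = €268,790.56 × 1,705/4,372 = €104,823.40; over-quota = €268,790.56 − €104,823.40 = €163,967.16.
In-quota duty = €104,823.40 × 4.5% = €4,717.05. Over-quota duty = €163,967.16 × 33.5% = €54,929.00.
Line duty = €4,717.05 + €54,929.00 = €59,646.05.
Line 2 (4981.39, Lorland, 489 kg, €105,345.27):
Base rate for 4981.39 is 23.5%.
The additional-duty order on 4981.39 targets Talmark, not Lorland; it does not apply.
Duty = €105,345.27 × 23.5% = €24,756.14.
Line 3 (2351.85, Merena, 1,831 kg, €139,046.14):
Base rate for 2351.85 is 11.5% + €3.85/kg.
2351.85 has an FTA preferential rate, but origin Merena is not Corova; base rate stands.
Duty = €139,046.14 × 11.5% + 1,831 × €3.85 = €23,039.66.
Total = €59,646.05 + €24,756.14 + €23,039.66 = €107,441.85.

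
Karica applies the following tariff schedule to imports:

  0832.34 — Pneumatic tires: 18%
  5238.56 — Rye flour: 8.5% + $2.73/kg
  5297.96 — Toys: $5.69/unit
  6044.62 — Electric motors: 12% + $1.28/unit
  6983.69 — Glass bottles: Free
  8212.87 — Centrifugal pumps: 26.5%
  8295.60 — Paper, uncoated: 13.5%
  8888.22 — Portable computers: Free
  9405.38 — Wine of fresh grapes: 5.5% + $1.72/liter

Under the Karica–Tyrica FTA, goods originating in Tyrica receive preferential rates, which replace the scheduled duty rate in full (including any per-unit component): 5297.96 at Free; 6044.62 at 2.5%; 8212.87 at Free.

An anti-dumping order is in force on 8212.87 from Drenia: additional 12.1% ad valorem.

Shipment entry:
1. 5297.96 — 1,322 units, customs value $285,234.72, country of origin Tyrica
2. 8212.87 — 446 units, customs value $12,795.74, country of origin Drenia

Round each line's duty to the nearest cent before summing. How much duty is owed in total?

Line 1 (5297.96, Tyrica, 1,322 units, $285,234.72):
Base rate for 5297.96 is $5.69/unit.
Origin Tyrica qualifies under the Karica–Tyrica agreement and 5297.96 is covered: preferential rate Free applies instead.
Duty = $285,234.72 × 0% = $0.00.
Line 2 (8212.87, Drenia, 446 units, $12,795.74):
Base rate for 8212.87 is 26.5%.
8212.87 has an FTA preferential rate, but origin Drenia is not Tyrica; base rate stands.
Additional duty on 8212.87 from Drenia: +12.1%. Applied ad valorem rate: 26.5% + 12.1% = 38.6%.
Duty = $12,795.74 × 38.6% = $4,939.16.
Total = $0.00 + $4,939.16 = $4,939.16.

$4,939.16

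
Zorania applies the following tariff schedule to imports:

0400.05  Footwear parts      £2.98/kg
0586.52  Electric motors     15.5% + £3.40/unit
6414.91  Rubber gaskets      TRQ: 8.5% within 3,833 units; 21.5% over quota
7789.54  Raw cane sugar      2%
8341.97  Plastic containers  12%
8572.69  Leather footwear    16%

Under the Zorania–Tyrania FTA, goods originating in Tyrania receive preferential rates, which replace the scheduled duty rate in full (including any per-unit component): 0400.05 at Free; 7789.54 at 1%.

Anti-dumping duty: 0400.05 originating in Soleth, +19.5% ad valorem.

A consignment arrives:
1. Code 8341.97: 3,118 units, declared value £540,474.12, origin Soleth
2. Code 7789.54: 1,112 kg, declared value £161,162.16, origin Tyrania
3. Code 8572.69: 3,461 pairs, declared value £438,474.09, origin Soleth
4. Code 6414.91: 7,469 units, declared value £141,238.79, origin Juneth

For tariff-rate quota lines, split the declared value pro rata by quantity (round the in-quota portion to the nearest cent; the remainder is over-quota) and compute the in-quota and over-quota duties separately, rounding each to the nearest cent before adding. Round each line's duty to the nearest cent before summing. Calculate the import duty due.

Line 1 (8341.97, Soleth, 3,118 units, £540,474.12):
Base rate for 8341.97 is 12%.
Duty = £540,474.12 × 12% = £64,856.89.
Line 2 (7789.54, Tyrania, 1,112 kg, £161,162.16):
Base rate for 7789.54 is 2%.
Origin Tyrania qualifies under the Zorania–Tyrania agreement and 7789.54 is covered: preferential rate 1% applies instead.
Duty = £161,162.16 × 1% = £1,611.62.
Line 3 (8572.69, Soleth, 3,461 pairs, £438,474.09):
Base rate for 8572.69 is 16%.
Duty = £438,474.09 × 16% = £70,155.85.
Line 4 (6414.91, Juneth, 7,469 units, £141,238.79):
Code 6414.91 is under a tariff-rate quota (threshold 3,833 units). In-quota: 3,833 units at 8.5%; over-quota: 3,636 units at 21.5%.
Pro-rata value split: in-quota = £141,238.79 × 3,833/7,469 = £72,482.03; over-quota = £141,238.79 − £72,482.03 = £68,756.76.
In-quota duty = £72,482.03 × 8.5% = £6,160.97. Over-quota duty = £68,756.76 × 21.5% = £14,782.70.
Line duty = £6,160.97 + £14,782.70 = £20,943.67.
Total = £64,856.89 + £1,611.62 + £70,155.85 + £20,943.67 = £157,568.03.

£157,568.03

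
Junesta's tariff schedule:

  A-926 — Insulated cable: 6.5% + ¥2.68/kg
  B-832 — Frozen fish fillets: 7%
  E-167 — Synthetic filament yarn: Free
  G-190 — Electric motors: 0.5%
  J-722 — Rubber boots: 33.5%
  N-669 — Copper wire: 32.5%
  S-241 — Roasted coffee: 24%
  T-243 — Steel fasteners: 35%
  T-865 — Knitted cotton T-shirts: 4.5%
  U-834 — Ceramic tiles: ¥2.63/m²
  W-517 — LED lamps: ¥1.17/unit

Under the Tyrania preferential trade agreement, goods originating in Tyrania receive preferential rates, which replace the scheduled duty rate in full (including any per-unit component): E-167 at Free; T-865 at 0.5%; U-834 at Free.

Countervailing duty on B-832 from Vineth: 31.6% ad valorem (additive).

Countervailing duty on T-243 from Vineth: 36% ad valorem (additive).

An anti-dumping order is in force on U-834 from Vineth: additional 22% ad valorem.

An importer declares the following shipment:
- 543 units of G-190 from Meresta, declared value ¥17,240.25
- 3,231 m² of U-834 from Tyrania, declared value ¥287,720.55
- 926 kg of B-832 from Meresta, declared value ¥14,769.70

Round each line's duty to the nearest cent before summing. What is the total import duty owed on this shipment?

¥1,120.08

Line 1 (G-190, Meresta, 543 units, ¥17,240.25):
Base rate for G-190 is 0.5%.
Duty = ¥17,240.25 × 0.5% = ¥86.20.
Line 2 (U-834, Tyrania, 3,231 m², ¥287,720.55):
Base rate for U-834 is ¥2.63/m².
Origin Tyrania qualifies under the Junesta–Tyrania agreement and U-834 is covered: preferential rate Free applies instead.
The additional-duty order on U-834 targets Vineth, not Tyrania; it does not apply.
Duty = ¥287,720.55 × 0% = ¥0.00.
Line 3 (B-832, Meresta, 926 kg, ¥14,769.70):
Base rate for B-832 is 7%.
The additional-duty order on B-832 targets Vineth, not Meresta; it does not apply.
Duty = ¥14,769.70 × 7% = ¥1,033.88.
Total = ¥86.20 + ¥0.00 + ¥1,033.88 = ¥1,120.08.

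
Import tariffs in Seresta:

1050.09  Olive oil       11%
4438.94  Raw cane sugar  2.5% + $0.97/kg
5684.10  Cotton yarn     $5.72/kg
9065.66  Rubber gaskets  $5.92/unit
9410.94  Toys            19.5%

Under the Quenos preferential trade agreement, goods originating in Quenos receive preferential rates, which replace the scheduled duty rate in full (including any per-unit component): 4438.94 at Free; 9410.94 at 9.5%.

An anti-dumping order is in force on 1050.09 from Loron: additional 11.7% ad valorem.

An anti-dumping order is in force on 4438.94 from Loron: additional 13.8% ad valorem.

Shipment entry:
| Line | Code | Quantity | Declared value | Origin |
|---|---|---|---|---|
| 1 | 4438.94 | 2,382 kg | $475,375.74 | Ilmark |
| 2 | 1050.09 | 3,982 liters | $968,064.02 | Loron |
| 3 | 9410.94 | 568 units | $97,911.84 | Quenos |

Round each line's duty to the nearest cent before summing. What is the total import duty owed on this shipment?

Line 1 (4438.94, Ilmark, 2,382 kg, $475,375.74):
Base rate for 4438.94 is 2.5% + $0.97/kg.
4438.94 has an FTA preferential rate, but origin Ilmark is not Quenos; base rate stands.
The additional-duty order on 4438.94 targets Loron, not Ilmark; it does not apply.
Duty = $475,375.74 × 2.5% + 2,382 × $0.97 = $14,194.93.
Line 2 (1050.09, Loron, 3,982 liters, $968,064.02):
Base rate for 1050.09 is 11%.
Additional duty on 1050.09 from Loron: +11.7%. Applied ad valorem rate: 11% + 11.7% = 22.7%.
Duty = $968,064.02 × 22.7% = $219,750.53.
Line 3 (9410.94, Quenos, 568 units, $97,911.84):
Base rate for 9410.94 is 19.5%.
Origin Quenos qualifies under the Seresta–Quenos agreement and 9410.94 is covered: preferential rate 9.5% applies instead.
Duty = $97,911.84 × 9.5% = $9,301.62.
Total = $14,194.93 + $219,750.53 + $9,301.62 = $243,247.08.

$243,247.08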